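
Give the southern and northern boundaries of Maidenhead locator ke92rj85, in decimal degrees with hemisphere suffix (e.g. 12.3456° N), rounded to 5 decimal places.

47.60417° S, 47.60000° S

Field K=10, E=4: +10·20° lon, +4·10° lat → SW at lon 20°, lat -50°.
Square 9, 2: +9·2° lon, +2·1° lat → SW at lon 38°, lat -48°.
Subsquare r=17, j=9: +17·0.0833333° lon, +9·0.0416667° lat → SW at lon 39.4167°, lat -47.625°.
Extended square 8, 5: +8·0.00833333° lon, +5·0.00416667° lat → SW at lon 39.4833°, lat -47.6042°.
Cell spans 0.00833333° lon × 0.00416667° lat.
south 47.60417° S, north 47.60000° S.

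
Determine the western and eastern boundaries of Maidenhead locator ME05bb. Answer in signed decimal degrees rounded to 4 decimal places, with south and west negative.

Field M=12, E=4: +12·20° lon, +4·10° lat → SW at lon 60°, lat -50°.
Square 0, 5: +0·2° lon, +5·1° lat → SW at lon 60°, lat -45°.
Subsquare b=1, b=1: +1·0.0833333° lon, +1·0.0416667° lat → SW at lon 60.0833°, lat -44.9583°.
Cell spans 0.0833333° lon × 0.0416667° lat.
west 60.0833, east 60.1667.

60.0833, 60.1667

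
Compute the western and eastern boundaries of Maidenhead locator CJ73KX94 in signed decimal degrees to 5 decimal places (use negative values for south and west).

Field C=2, J=9: +2·20° lon, +9·10° lat → SW at lon -140°, lat 0°.
Square 7, 3: +7·2° lon, +3·1° lat → SW at lon -126°, lat 3°.
Subsquare k=10, x=23: +10·0.0833333° lon, +23·0.0416667° lat → SW at lon -125.167°, lat 3.95833°.
Extended square 9, 4: +9·0.00833333° lon, +4·0.00416667° lat → SW at lon -125.092°, lat 3.975°.
Cell spans 0.00833333° lon × 0.00416667° lat.
west -125.09167, east -125.08333.

-125.09167, -125.08333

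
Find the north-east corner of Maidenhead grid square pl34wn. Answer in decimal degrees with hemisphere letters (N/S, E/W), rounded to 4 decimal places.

24.5833° N, 127.9167° E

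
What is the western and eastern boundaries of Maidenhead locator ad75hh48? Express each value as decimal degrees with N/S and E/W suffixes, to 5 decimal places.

165.38333° W, 165.37500° W

Field A=0, D=3: +0·20° lon, +3·10° lat → SW at lon -180°, lat -60°.
Square 7, 5: +7·2° lon, +5·1° lat → SW at lon -166°, lat -55°.
Subsquare h=7, h=7: +7·0.0833333° lon, +7·0.0416667° lat → SW at lon -165.417°, lat -54.7083°.
Extended square 4, 8: +4·0.00833333° lon, +8·0.00416667° lat → SW at lon -165.383°, lat -54.675°.
Cell spans 0.00833333° lon × 0.00416667° lat.
west 165.38333° W, east 165.37500° W.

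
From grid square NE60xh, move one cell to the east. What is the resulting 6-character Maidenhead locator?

Longitude subsquare x = 23; +1 → 24, wraps to 0 = a, carry into square.
Longitude square 6; +1 → 7.
The latitude characters are unchanged.

NE70ah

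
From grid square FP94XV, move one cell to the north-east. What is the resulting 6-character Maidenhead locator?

GP04aw

Longitude subsquare x = 23; +1 → 24, wraps to 0 = a, carry into square.
Longitude square 9; +1 → 10, wraps to 0, carry into field.
Longitude field F = 5; +1 → 6 = G.
Latitude subsquare v = 21; +1 → 22 = w.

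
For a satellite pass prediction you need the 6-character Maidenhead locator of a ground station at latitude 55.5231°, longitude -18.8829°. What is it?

IO05nm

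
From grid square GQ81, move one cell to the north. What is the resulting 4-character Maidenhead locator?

Latitude square 1; +1 → 2.
The longitude characters are unchanged.

GQ82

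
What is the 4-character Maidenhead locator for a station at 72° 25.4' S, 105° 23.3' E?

Offset from 180°W / 90°S: lon 285.39°, lat 17.58°.
Field: 285.39/20 → 14 → O, 17.58/10 → 1 → B; chars OB.
Square: 5.39/2 → 2, 7.58/1 → 7; chars 27.

OB27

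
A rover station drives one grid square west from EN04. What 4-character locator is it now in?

DN94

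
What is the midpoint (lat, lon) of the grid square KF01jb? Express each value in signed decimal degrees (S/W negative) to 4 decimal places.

-38.9375, 20.7917

Field K=10, F=5: +10·20° lon, +5·10° lat → SW at lon 20°, lat -40°.
Square 0, 1: +0·2° lon, +1·1° lat → SW at lon 20°, lat -39°.
Subsquare j=9, b=1: +9·0.0833333° lon, +1·0.0416667° lat → SW at lon 20.75°, lat -38.9583°.
Cell spans 0.0833333° lon × 0.0416667° lat. Centre is SW corner plus half of each.
latitude -38.9375, longitude 20.7917.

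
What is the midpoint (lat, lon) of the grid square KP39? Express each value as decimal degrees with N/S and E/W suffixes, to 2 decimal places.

69.50° N, 27.00° E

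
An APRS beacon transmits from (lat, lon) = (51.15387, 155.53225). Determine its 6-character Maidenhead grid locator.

QO71sd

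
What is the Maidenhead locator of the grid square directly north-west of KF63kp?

Longitude subsquare k = 10; −1 → 9 = j.
Latitude subsquare p = 15; +1 → 16 = q.

KF63jq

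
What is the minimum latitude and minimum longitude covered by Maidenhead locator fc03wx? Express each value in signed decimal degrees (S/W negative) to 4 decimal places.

Field F=5, C=2: +5·20° lon, +2·10° lat → SW at lon -80°, lat -70°.
Square 0, 3: +0·2° lon, +3·1° lat → SW at lon -80°, lat -67°.
Subsquare w=22, x=23: +22·0.0833333° lon, +23·0.0416667° lat → SW at lon -78.1667°, lat -66.0417°.
latitude -66.0417, longitude -78.1667.

-66.0417, -78.1667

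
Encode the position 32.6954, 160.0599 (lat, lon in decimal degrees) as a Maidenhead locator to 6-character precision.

RM02aq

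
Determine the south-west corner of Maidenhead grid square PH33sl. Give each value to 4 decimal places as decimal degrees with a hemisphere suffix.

16.5417° S, 127.5000° E

Field P=15, H=7: +15·20° lon, +7·10° lat → SW at lon 120°, lat -20°.
Square 3, 3: +3·2° lon, +3·1° lat → SW at lon 126°, lat -17°.
Subsquare s=18, l=11: +18·0.0833333° lon, +11·0.0416667° lat → SW at lon 127.5°, lat -16.5417°.
latitude 16.5417° S, longitude 127.5000° E.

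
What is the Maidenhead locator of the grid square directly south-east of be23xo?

BE33an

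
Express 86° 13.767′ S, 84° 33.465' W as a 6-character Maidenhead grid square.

Shift to the Maidenhead origin (180°W, 90°S): lon 95.4423, lat 3.7706.
Field: lon ⌊95.4423/20⌋ = 4 → E; lat ⌊3.7706/10⌋ = 0 → A.
Square: lon ⌊15.4423/2⌋ = 7; lat ⌊3.7706/1⌋ = 3.
Subsquare: lon ⌊1.4423/0.0833333⌋ = 17 → r; lat ⌊0.7706/0.0416667⌋ = 18 → s.

EA73rs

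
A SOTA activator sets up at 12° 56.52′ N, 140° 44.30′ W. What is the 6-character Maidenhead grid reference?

Add 180° to longitude and 90° to latitude: 39.2617, 102.9420.
Field: lon ⌊39.2617/20⌋ = 1 → B; lat ⌊102.9420/10⌋ = 10 → K.
Square: lon ⌊19.2617/2⌋ = 9; lat ⌊2.9420/1⌋ = 2.
Subsquare: lon ⌊1.2617/0.0833333⌋ = 15 → p; lat ⌊0.9420/0.0416667⌋ = 22 → w.

BK92pw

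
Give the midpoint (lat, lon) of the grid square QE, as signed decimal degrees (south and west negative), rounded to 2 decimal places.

-45.00, 150.00

Field Q=16, E=4: +16·20° lon, +4·10° lat → SW at lon 140°, lat -50°.
Cell spans 20° lon × 10° lat. Centre is SW corner plus half of each.
latitude -45.00, longitude 150.00.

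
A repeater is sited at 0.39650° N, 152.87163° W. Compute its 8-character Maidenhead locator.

BJ30nj55

Add 180° to longitude and 90° to latitude: 27.12837, 90.39650.
Field: 27.12837/20 → 1 → B, 90.39650/10 → 9 → J; chars BJ.
Square: 7.12837/2 → 3, 0.39650/1 → 0; chars 30.
Subsquare: 1.12837/0.0833333 → 13 → n, 0.39650/0.0416667 → 9 → j; chars nj.
Extended square: 0.04504/0.00833333 → 5, 0.02150/0.00416667 → 5; chars 55.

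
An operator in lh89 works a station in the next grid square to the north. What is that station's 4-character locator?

Latitude square 9; +1 → 10, wraps to 0, carry into field.
Latitude field H = 7; +1 → 8 = I.
The longitude characters are unchanged.

LI80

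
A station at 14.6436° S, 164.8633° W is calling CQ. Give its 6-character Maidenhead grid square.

Add 180° to longitude and 90° to latitude: 15.1367, 75.3564.
Field: lon ⌊15.1367/20⌋ = 0 → A; lat ⌊75.3564/10⌋ = 7 → H.
Square: lon ⌊15.1367/2⌋ = 7; lat ⌊5.3564/1⌋ = 5.
Subsquare: lon ⌊1.1367/0.0833333⌋ = 13 → n; lat ⌊0.3564/0.0416667⌋ = 8 → i.

AH75ni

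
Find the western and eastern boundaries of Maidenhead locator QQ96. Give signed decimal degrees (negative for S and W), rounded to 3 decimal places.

158.000, 160.000

Field Q=16, Q=16: +16·20° lon, +16·10° lat → SW at lon 140°, lat 70°.
Square 9, 6: +9·2° lon, +6·1° lat → SW at lon 158°, lat 76°.
Cell spans 2° lon × 1° lat.
west 158.000, east 160.000.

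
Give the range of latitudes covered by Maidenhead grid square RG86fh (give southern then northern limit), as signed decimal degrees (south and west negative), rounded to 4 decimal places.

Field R=17, G=6: +17·20° lon, +6·10° lat → SW at lon 160°, lat -30°.
Square 8, 6: +8·2° lon, +6·1° lat → SW at lon 176°, lat -24°.
Subsquare f=5, h=7: +5·0.0833333° lon, +7·0.0416667° lat → SW at lon 176.417°, lat -23.7083°.
Cell spans 0.0833333° lon × 0.0416667° lat.
south -23.7083, north -23.6667.

-23.7083, -23.6667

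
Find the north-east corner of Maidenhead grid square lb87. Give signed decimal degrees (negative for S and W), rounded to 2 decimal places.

Field L=11, B=1: +11·20° lon, +1·10° lat → SW at lon 40°, lat -80°.
Square 8, 7: +8·2° lon, +7·1° lat → SW at lon 56°, lat -73°.
Cell spans 2° lon × 1° lat. NE corner is SW corner plus one full cell.
latitude -72.00, longitude 58.00.

-72.00, 58.00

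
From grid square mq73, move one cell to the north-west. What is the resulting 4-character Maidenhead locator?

Longitude square 7; −1 → 6.
Latitude square 3; +1 → 4.

MQ64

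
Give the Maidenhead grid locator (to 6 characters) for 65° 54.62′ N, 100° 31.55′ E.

OP05gv

Add 180° to longitude and 90° to latitude: 280.5258, 155.9103.
Field: 280.5258/20 → 14 → O, 155.9103/10 → 15 → P; chars OP.
Square: 0.5258/2 → 0, 5.9103/1 → 5; chars 05.
Subsquare: 0.5258/0.0833333 → 6 → g, 0.9103/0.0416667 → 21 → v; chars gv.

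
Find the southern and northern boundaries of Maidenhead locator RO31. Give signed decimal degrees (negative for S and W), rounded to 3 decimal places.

Field R=17, O=14: +17·20° lon, +14·10° lat → SW at lon 160°, lat 50°.
Square 3, 1: +3·2° lon, +1·1° lat → SW at lon 166°, lat 51°.
Cell spans 2° lon × 1° lat.
south 51.000, north 52.000.

51.000, 52.000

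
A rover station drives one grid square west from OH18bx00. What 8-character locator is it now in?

Longitude extended square 0; −1 → -1, wraps to 9, carry into subsquare.
Longitude subsquare b = 1; −1 → 0 = a.
The latitude characters are unchanged.

OH18ax90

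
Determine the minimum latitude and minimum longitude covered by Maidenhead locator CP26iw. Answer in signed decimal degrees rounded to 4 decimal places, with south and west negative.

Field C=2, P=15: +2·20° lon, +15·10° lat → SW at lon -140°, lat 60°.
Square 2, 6: +2·2° lon, +6·1° lat → SW at lon -136°, lat 66°.
Subsquare i=8, w=22: +8·0.0833333° lon, +22·0.0416667° lat → SW at lon -135.333°, lat 66.9167°.
latitude 66.9167, longitude -135.3333.

66.9167, -135.3333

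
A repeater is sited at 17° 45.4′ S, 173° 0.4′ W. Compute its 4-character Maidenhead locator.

AH32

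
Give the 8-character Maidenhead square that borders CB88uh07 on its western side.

Longitude extended square 0; −1 → -1, wraps to 9, carry into subsquare.
Longitude subsquare u = 20; −1 → 19 = t.
The latitude characters are unchanged.

CB88th97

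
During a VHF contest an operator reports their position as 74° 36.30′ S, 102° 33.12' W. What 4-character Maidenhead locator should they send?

Add 180° to longitude and 90° to latitude: 77.45, 15.39.
Field (20°×10°, letters A–R): 77.45/20 → 3 → D, 15.39/10 → 1 → B; chars DB.
Square (2°×1°, digits 0–9): 17.45/2 → 8, 5.39/1 → 5; chars 85.

DB85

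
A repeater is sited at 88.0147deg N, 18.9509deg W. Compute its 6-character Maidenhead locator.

Add 180° to longitude and 90° to latitude: 161.0491, 178.0147.
Field: lon ⌊161.0491/20⌋ = 8 → I; lat ⌊178.0147/10⌋ = 17 → R.
Square: lon ⌊1.0491/2⌋ = 0; lat ⌊8.0147/1⌋ = 8.
Subsquare: lon ⌊1.0491/0.0833333⌋ = 12 → m; lat ⌊0.0147/0.0416667⌋ = 0 → a.

IR08ma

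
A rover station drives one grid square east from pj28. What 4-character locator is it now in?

Longitude square 2; +1 → 3.
The latitude characters are unchanged.

PJ38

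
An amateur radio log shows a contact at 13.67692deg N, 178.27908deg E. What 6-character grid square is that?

RK93dq

Shift to the Maidenhead origin (180°W, 90°S): lon 358.2791, lat 103.6769.
Field: 358.2791/20 → 17 → R, 103.6769/10 → 10 → K; chars RK.
Square: 18.2791/2 → 9, 3.6769/1 → 3; chars 93.
Subsquare: 0.2791/0.0833333 → 3 → d, 0.6769/0.0416667 → 16 → q; chars dq.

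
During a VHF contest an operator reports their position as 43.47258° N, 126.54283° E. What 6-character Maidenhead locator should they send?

Add 180° to longitude and 90° to latitude: 306.5428, 133.4726.
Field: 306.5428/20 → 15 → P, 133.4726/10 → 13 → N; chars PN.
Square: 6.5428/2 → 3, 3.4726/1 → 3; chars 33.
Subsquare: 0.5428/0.0833333 → 6 → g, 0.4726/0.0416667 → 11 → l; chars gl.

PN33gl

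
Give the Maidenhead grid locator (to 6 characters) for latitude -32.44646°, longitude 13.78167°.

Shift to the Maidenhead origin (180°W, 90°S): lon 193.7817, lat 57.5535.
Field: 193.7817/20 → 9 → J, 57.5535/10 → 5 → F; chars JF.
Square: 13.7817/2 → 6, 7.5535/1 → 7; chars 67.
Subsquare: 1.7817/0.0833333 → 21 → v, 0.5535/0.0416667 → 13 → n; chars vn.

JF67vn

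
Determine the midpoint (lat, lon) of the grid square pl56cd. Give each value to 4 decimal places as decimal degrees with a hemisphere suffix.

26.1458° N, 130.2083° E

Field P=15, L=11: +15·20° lon, +11·10° lat → SW at lon 120°, lat 20°.
Square 5, 6: +5·2° lon, +6·1° lat → SW at lon 130°, lat 26°.
Subsquare c=2, d=3: +2·0.0833333° lon, +3·0.0416667° lat → SW at lon 130.167°, lat 26.125°.
Cell spans 0.0833333° lon × 0.0416667° lat. Centre is SW corner plus half of each.
latitude 26.1458° N, longitude 130.2083° E.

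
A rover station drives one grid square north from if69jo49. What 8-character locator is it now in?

Latitude extended square 9; +1 → 10, wraps to 0, carry into subsquare.
Latitude subsquare o = 14; +1 → 15 = p.
The longitude characters are unchanged.

IF69jp40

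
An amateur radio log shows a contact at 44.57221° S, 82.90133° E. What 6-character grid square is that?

NE15kk

Add 180° to longitude and 90° to latitude: 262.9013, 45.4278.
Field (20°×10°, letters A–R): 262.9013/20 → 13 → N, 45.4278/10 → 4 → E; chars NE.
Square (2°×1°, digits 0–9): 2.9013/2 → 1, 5.4278/1 → 5; chars 15.
Subsquare (5′×2.5′, letters a–x): 0.9013/0.0833333 → 10 → k, 0.4278/0.0416667 → 10 → k; chars kk.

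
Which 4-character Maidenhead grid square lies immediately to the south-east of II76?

Longitude square 7; +1 → 8.
Latitude square 6; −1 → 5.

II85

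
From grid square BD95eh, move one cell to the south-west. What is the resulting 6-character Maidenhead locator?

BD95dg

Longitude subsquare e = 4; −1 → 3 = d.
Latitude subsquare h = 7; −1 → 6 = g.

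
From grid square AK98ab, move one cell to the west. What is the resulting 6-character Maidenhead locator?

Longitude subsquare a = 0; −1 → -1, wraps to 23 = x, carry into square.
Longitude square 9; −1 → 8.
The latitude characters are unchanged.

AK88xb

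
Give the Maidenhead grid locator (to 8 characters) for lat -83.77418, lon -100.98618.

DA96mf14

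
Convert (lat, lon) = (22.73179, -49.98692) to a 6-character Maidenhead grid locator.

Shift to the Maidenhead origin (180°W, 90°S): lon 130.0131, lat 112.7318.
Field (20°×10°, letters A–R): lon ⌊130.0131/20⌋ = 6 → G; lat ⌊112.7318/10⌋ = 11 → L.
Square (2°×1°, digits 0–9): lon ⌊10.0131/2⌋ = 5; lat ⌊2.7318/1⌋ = 2.
Subsquare (5′×2.5′, letters a–x): lon ⌊0.0131/0.0833333⌋ = 0 → a; lat ⌊0.7318/0.0416667⌋ = 17 → r.

GL52ar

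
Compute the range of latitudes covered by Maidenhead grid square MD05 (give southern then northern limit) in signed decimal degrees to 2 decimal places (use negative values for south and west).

-55.00, -54.00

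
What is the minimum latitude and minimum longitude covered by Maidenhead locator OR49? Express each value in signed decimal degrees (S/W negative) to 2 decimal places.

Field O=14, R=17: +14·20° lon, +17·10° lat → SW at lon 100°, lat 80°.
Square 4, 9: +4·2° lon, +9·1° lat → SW at lon 108°, lat 89°.
latitude 89.00, longitude 108.00.

89.00, 108.00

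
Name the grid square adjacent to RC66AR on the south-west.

RC56xq

Longitude subsquare a = 0; −1 → -1, wraps to 23 = x, carry into square.
Longitude square 6; −1 → 5.
Latitude subsquare r = 17; −1 → 16 = q.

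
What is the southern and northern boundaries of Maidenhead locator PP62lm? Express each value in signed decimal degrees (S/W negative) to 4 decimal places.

62.5000, 62.5417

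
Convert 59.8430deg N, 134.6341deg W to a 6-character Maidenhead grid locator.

CO29qu

Add 180° to longitude and 90° to latitude: 45.3659, 149.8430.
Field: 45.3659/20 → 2 → C, 149.8430/10 → 14 → O; chars CO.
Square: 5.3659/2 → 2, 9.8430/1 → 9; chars 29.
Subsquare: 1.3659/0.0833333 → 16 → q, 0.8430/0.0416667 → 20 → u; chars qu.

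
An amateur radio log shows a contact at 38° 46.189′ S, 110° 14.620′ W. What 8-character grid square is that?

DF41vf05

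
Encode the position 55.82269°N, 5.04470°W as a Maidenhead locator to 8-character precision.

IO75lt47

Add 180° to longitude and 90° to latitude: 174.95530, 145.82269.
Field: lon ⌊174.95530/20⌋ = 8 → I; lat ⌊145.82269/10⌋ = 14 → O.
Square: lon ⌊14.95530/2⌋ = 7; lat ⌊5.82269/1⌋ = 5.
Subsquare: lon ⌊0.95530/0.0833333⌋ = 11 → l; lat ⌊0.82269/0.0416667⌋ = 19 → t.
Extended square: lon ⌊0.03863/0.00833333⌋ = 4; lat ⌊0.03102/0.00416667⌋ = 7.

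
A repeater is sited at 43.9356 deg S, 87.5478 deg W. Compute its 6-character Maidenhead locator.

EE66fb

Shift to the Maidenhead origin (180°W, 90°S): lon 92.4522, lat 46.0644.
Field: 92.4522/20 → 4 → E, 46.0644/10 → 4 → E; chars EE.
Square: 12.4522/2 → 6, 6.0644/1 → 6; chars 66.
Subsquare: 0.4522/0.0833333 → 5 → f, 0.0644/0.0416667 → 1 → b; chars fb.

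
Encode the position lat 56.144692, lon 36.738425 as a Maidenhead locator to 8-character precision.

KO86id84

Add 180° to longitude and 90° to latitude: 216.73843, 146.14469.
Field (20°×10°, letters A–R): lon ⌊216.73843/20⌋ = 10 → K; lat ⌊146.14469/10⌋ = 14 → O.
Square (2°×1°, digits 0–9): lon ⌊16.73843/2⌋ = 8; lat ⌊6.14469/1⌋ = 6.
Subsquare (5′×2.5′, letters a–x): lon ⌊0.73843/0.0833333⌋ = 8 → i; lat ⌊0.14469/0.0416667⌋ = 3 → d.
Extended square (30″×15″, digits 0–9): lon ⌊0.07176/0.00833333⌋ = 8; lat ⌊0.01969/0.00416667⌋ = 4.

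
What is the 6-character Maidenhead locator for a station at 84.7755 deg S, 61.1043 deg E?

MA05nf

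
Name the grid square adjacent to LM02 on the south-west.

KM91

Longitude square 0; −1 → -1, wraps to 9, carry into field.
Longitude field L = 11; −1 → 10 = K.
Latitude square 2; −1 → 1.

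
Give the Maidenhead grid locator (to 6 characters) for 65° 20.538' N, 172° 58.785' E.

Offset from 180°W / 90°S: lon 352.9797°, lat 155.3423°.
Field: lon ⌊352.9797/20⌋ = 17 → R; lat ⌊155.3423/10⌋ = 15 → P.
Square: lon ⌊12.9797/2⌋ = 6; lat ⌊5.3423/1⌋ = 5.
Subsquare: lon ⌊0.9797/0.0833333⌋ = 11 → l; lat ⌊0.3423/0.0416667⌋ = 8 → i.

RP65li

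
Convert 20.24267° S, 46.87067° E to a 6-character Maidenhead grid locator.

LG39ks

Shift to the Maidenhead origin (180°W, 90°S): lon 226.8707, lat 69.7573.
Field: 226.8707/20 → 11 → L, 69.7573/10 → 6 → G; chars LG.
Square: 6.8707/2 → 3, 9.7573/1 → 9; chars 39.
Subsquare: 0.8707/0.0833333 → 10 → k, 0.7573/0.0416667 → 18 → s; chars ks.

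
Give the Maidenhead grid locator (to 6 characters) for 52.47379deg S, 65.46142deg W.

Shift to the Maidenhead origin (180°W, 90°S): lon 114.5386, lat 37.5262.
Field: lon ⌊114.5386/20⌋ = 5 → F; lat ⌊37.5262/10⌋ = 3 → D.
Square: lon ⌊14.5386/2⌋ = 7; lat ⌊7.5262/1⌋ = 7.
Subsquare: lon ⌊0.5386/0.0833333⌋ = 6 → g; lat ⌊0.5262/0.0416667⌋ = 12 → m.

FD77gm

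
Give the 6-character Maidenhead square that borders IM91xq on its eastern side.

JM01aq

Longitude subsquare x = 23; +1 → 24, wraps to 0 = a, carry into square.
Longitude square 9; +1 → 10, wraps to 0, carry into field.
Longitude field I = 8; +1 → 9 = J.
The latitude characters are unchanged.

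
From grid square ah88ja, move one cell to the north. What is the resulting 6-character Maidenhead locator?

AH88jb

Latitude subsquare a = 0; +1 → 1 = b.
The longitude characters are unchanged.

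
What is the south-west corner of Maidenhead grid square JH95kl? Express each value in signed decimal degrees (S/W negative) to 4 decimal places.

Field J=9, H=7: +9·20° lon, +7·10° lat → SW at lon 0°, lat -20°.
Square 9, 5: +9·2° lon, +5·1° lat → SW at lon 18°, lat -15°.
Subsquare k=10, l=11: +10·0.0833333° lon, +11·0.0416667° lat → SW at lon 18.8333°, lat -14.5417°.
latitude -14.5417, longitude 18.8333.

-14.5417, 18.8333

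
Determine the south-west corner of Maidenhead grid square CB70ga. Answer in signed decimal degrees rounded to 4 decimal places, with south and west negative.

-80.0000, -125.5000

Field C=2, B=1: +2·20° lon, +1·10° lat → SW at lon -140°, lat -80°.
Square 7, 0: +7·2° lon, +0·1° lat → SW at lon -126°, lat -80°.
Subsquare g=6, a=0: +6·0.0833333° lon, +0·0.0416667° lat → SW at lon -125.5°, lat -80°.
latitude -80.0000, longitude -125.5000.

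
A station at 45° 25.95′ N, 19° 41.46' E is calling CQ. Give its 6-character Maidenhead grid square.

JN95uk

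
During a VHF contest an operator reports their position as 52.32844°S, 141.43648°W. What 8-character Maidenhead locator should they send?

BD97gq71

Shift to the Maidenhead origin (180°W, 90°S): lon 38.56352, lat 37.67156.
Field (20°×10°, letters A–R): lon ⌊38.56352/20⌋ = 1 → B; lat ⌊37.67156/10⌋ = 3 → D.
Square (2°×1°, digits 0–9): lon ⌊18.56352/2⌋ = 9; lat ⌊7.67156/1⌋ = 7.
Subsquare (5′×2.5′, letters a–x): lon ⌊0.56352/0.0833333⌋ = 6 → g; lat ⌊0.67156/0.0416667⌋ = 16 → q.
Extended square (30″×15″, digits 0–9): lon ⌊0.06352/0.00833333⌋ = 7; lat ⌊0.00489/0.00416667⌋ = 1.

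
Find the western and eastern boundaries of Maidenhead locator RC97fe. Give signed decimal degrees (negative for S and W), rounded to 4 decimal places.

Field R=17, C=2: +17·20° lon, +2·10° lat → SW at lon 160°, lat -70°.
Square 9, 7: +9·2° lon, +7·1° lat → SW at lon 178°, lat -63°.
Subsquare f=5, e=4: +5·0.0833333° lon, +4·0.0416667° lat → SW at lon 178.417°, lat -62.8333°.
Cell spans 0.0833333° lon × 0.0416667° lat.
west 178.4167, east 178.5000.

178.4167, 178.5000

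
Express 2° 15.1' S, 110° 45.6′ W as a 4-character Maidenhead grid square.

Add 180° to longitude and 90° to latitude: 69.24, 87.75.
Field: lon ⌊69.24/20⌋ = 3 → D; lat ⌊87.75/10⌋ = 8 → I.
Square: lon ⌊9.24/2⌋ = 4; lat ⌊7.75/1⌋ = 7.

DI47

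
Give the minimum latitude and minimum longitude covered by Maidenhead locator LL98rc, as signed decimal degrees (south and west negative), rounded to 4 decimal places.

28.0833, 59.4167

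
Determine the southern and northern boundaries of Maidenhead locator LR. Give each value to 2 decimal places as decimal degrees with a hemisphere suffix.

80.00° N, 90.00° N

Field L=11, R=17: +11·20° lon, +17·10° lat → SW at lon 40°, lat 80°.
Cell spans 20° lon × 10° lat.
south 80.00° N, north 90.00° N.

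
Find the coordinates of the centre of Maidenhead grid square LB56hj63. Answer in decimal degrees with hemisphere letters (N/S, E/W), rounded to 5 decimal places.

Field L=11, B=1: +11·20° lon, +1·10° lat → SW at lon 40°, lat -80°.
Square 5, 6: +5·2° lon, +6·1° lat → SW at lon 50°, lat -74°.
Subsquare h=7, j=9: +7·0.0833333° lon, +9·0.0416667° lat → SW at lon 50.5833°, lat -73.625°.
Extended square 6, 3: +6·0.00833333° lon, +3·0.00416667° lat → SW at lon 50.6333°, lat -73.6125°.
Cell spans 0.00833333° lon × 0.00416667° lat. Centre is SW corner plus half of each.
latitude 73.61042° S, longitude 50.63750° E.

73.61042° S, 50.63750° E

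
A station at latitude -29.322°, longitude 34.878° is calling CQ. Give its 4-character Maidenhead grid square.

Shift to the Maidenhead origin (180°W, 90°S): lon 214.88, lat 60.68.
Field: lon ⌊214.88/20⌋ = 10 → K; lat ⌊60.68/10⌋ = 6 → G.
Square: lon ⌊14.88/2⌋ = 7; lat ⌊0.68/1⌋ = 0.

KG70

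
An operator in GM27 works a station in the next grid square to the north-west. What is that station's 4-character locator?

GM18

Longitude square 2; −1 → 1.
Latitude square 7; +1 → 8.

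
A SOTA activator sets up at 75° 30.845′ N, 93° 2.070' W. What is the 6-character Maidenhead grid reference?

Add 180° to longitude and 90° to latitude: 86.9655, 165.5141.
Field: 86.9655/20 → 4 → E, 165.5141/10 → 16 → Q; chars EQ.
Square: 6.9655/2 → 3, 5.5141/1 → 5; chars 35.
Subsquare: 0.9655/0.0833333 → 11 → l, 0.5141/0.0416667 → 12 → m; chars lm.

EQ35lm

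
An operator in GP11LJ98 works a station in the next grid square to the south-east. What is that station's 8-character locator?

GP11mj07

Longitude extended square 9; +1 → 10, wraps to 0, carry into subsquare.
Longitude subsquare l = 11; +1 → 12 = m.
Latitude extended square 8; −1 → 7.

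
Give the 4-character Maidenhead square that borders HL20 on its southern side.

Latitude square 0; −1 → -1, wraps to 9, carry into field.
Latitude field L = 11; −1 → 10 = K.
The longitude characters are unchanged.

HK29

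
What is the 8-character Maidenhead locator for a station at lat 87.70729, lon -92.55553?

Shift to the Maidenhead origin (180°W, 90°S): lon 87.44447, lat 177.70729.
Field: 87.44447/20 → 4 → E, 177.70729/10 → 17 → R; chars ER.
Square: 7.44447/2 → 3, 7.70729/1 → 7; chars 37.
Subsquare: 1.44447/0.0833333 → 17 → r, 0.70729/0.0416667 → 16 → q; chars rq.
Extended square: 0.02780/0.00833333 → 3, 0.04062/0.00416667 → 9; chars 39.

ER37rq39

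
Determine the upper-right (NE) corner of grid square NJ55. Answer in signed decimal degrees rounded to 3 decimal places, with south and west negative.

6.000, 92.000

Field N=13, J=9: +13·20° lon, +9·10° lat → SW at lon 80°, lat 0°.
Square 5, 5: +5·2° lon, +5·1° lat → SW at lon 90°, lat 5°.
Cell spans 2° lon × 1° lat. NE corner is SW corner plus one full cell.
latitude 6.000, longitude 92.000.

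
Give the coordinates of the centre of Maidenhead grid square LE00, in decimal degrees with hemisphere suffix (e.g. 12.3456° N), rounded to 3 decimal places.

Field L=11, E=4: +11·20° lon, +4·10° lat → SW at lon 40°, lat -50°.
Square 0, 0: +0·2° lon, +0·1° lat → SW at lon 40°, lat -50°.
Cell spans 2° lon × 1° lat. Centre is SW corner plus half of each.
latitude 49.500° S, longitude 41.000° E.

49.500° S, 41.000° E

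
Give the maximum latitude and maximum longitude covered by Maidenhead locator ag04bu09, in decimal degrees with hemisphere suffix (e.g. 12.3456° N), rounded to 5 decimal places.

25.12500° S, 179.90833° W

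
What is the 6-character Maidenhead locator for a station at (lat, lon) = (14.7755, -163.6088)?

Add 180° to longitude and 90° to latitude: 16.3912, 104.7755.
Field: 16.3912/20 → 0 → A, 104.7755/10 → 10 → K; chars AK.
Square: 16.3912/2 → 8, 4.7755/1 → 4; chars 84.
Subsquare: 0.3912/0.0833333 → 4 → e, 0.7755/0.0416667 → 18 → s; chars es.

AK84es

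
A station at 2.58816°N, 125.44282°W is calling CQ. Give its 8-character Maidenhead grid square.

Add 180° to longitude and 90° to latitude: 54.55718, 92.58816.
Field (20°×10°, letters A–R): 54.55718/20 → 2 → C, 92.58816/10 → 9 → J; chars CJ.
Square (2°×1°, digits 0–9): 14.55718/2 → 7, 2.58816/1 → 2; chars 72.
Subsquare (5′×2.5′, letters a–x): 0.55718/0.0833333 → 6 → g, 0.58816/0.0416667 → 14 → o; chars go.
Extended square (30″×15″, digits 0–9): 0.05718/0.00833333 → 6, 0.00483/0.00416667 → 1; chars 61.

CJ72go61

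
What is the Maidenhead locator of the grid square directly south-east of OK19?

OK28

Longitude square 1; +1 → 2.
Latitude square 9; −1 → 8.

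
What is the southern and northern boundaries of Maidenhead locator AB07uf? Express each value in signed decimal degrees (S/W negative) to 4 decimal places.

-72.7917, -72.7500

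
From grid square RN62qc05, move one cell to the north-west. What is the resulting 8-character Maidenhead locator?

Longitude extended square 0; −1 → -1, wraps to 9, carry into subsquare.
Longitude subsquare q = 16; −1 → 15 = p.
Latitude extended square 5; +1 → 6.

RN62pc96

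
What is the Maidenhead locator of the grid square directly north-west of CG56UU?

Longitude subsquare u = 20; −1 → 19 = t.
Latitude subsquare u = 20; +1 → 21 = v.

CG56tv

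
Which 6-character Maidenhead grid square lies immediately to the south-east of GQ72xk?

Longitude subsquare x = 23; +1 → 24, wraps to 0 = a, carry into square.
Longitude square 7; +1 → 8.
Latitude subsquare k = 10; −1 → 9 = j.

GQ82aj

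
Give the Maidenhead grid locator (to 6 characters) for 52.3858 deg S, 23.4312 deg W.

HD87go

Shift to the Maidenhead origin (180°W, 90°S): lon 156.5688, lat 37.6142.
Field: 156.5688/20 → 7 → H, 37.6142/10 → 3 → D; chars HD.
Square: 16.5688/2 → 8, 7.6142/1 → 7; chars 87.
Subsquare: 0.5688/0.0833333 → 6 → g, 0.6142/0.0416667 → 14 → o; chars go.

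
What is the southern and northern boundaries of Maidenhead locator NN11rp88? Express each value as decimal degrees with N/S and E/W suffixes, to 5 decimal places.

Field N=13, N=13: +13·20° lon, +13·10° lat → SW at lon 80°, lat 40°.
Square 1, 1: +1·2° lon, +1·1° lat → SW at lon 82°, lat 41°.
Subsquare r=17, p=15: +17·0.0833333° lon, +15·0.0416667° lat → SW at lon 83.4167°, lat 41.625°.
Extended square 8, 8: +8·0.00833333° lon, +8·0.00416667° lat → SW at lon 83.4833°, lat 41.6583°.
Cell spans 0.00833333° lon × 0.00416667° lat.
south 41.65833° N, north 41.66250° N.

41.65833° N, 41.66250° N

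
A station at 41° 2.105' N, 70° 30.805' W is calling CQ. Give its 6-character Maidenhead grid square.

FN41ra

Add 180° to longitude and 90° to latitude: 109.4866, 131.0351.
Field: 109.4866/20 → 5 → F, 131.0351/10 → 13 → N; chars FN.
Square: 9.4866/2 → 4, 1.0351/1 → 1; chars 41.
Subsquare: 1.4866/0.0833333 → 17 → r, 0.0351/0.0416667 → 0 → a; chars ra.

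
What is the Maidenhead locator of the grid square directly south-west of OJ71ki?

OJ71jh

Longitude subsquare k = 10; −1 → 9 = j.
Latitude subsquare i = 8; −1 → 7 = h.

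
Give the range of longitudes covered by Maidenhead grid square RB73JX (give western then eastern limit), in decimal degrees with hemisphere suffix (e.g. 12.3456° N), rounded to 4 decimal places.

Field R=17, B=1: +17·20° lon, +1·10° lat → SW at lon 160°, lat -80°.
Square 7, 3: +7·2° lon, +3·1° lat → SW at lon 174°, lat -77°.
Subsquare j=9, x=23: +9·0.0833333° lon, +23·0.0416667° lat → SW at lon 174.75°, lat -76.0417°.
Cell spans 0.0833333° lon × 0.0416667° lat.
west 174.7500° E, east 174.8333° E.

174.7500° E, 174.8333° E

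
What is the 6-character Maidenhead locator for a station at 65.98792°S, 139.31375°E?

PC94pa

Shift to the Maidenhead origin (180°W, 90°S): lon 319.3138, lat 24.0121.
Field: lon ⌊319.3138/20⌋ = 15 → P; lat ⌊24.0121/10⌋ = 2 → C.
Square: lon ⌊19.3138/2⌋ = 9; lat ⌊4.0121/1⌋ = 4.
Subsquare: lon ⌊1.3138/0.0833333⌋ = 15 → p; lat ⌊0.0121/0.0416667⌋ = 0 → a.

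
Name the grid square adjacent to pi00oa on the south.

PH09ox

Latitude subsquare a = 0; −1 → -1, wraps to 23 = x, carry into square.
Latitude square 0; −1 → -1, wraps to 9, carry into field.
Latitude field I = 8; −1 → 7 = H.
The longitude characters are unchanged.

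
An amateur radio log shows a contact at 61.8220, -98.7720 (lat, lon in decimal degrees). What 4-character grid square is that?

Add 180° to longitude and 90° to latitude: 81.23, 151.82.
Field: 81.23/20 → 4 → E, 151.82/10 → 15 → P; chars EP.
Square: 1.23/2 → 0, 1.82/1 → 1; chars 01.

EP01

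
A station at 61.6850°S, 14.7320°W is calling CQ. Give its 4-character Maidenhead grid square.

IC28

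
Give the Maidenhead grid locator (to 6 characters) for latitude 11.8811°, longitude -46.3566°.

GK61tv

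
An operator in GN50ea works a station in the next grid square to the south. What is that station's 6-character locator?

GM59ex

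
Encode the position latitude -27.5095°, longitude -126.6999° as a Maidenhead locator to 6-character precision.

Offset from 180°W / 90°S: lon 53.3001°, lat 62.4905°.
Field: 53.3001/20 → 2 → C, 62.4905/10 → 6 → G; chars CG.
Square: 13.3001/2 → 6, 2.4905/1 → 2; chars 62.
Subsquare: 1.3001/0.0833333 → 15 → p, 0.4905/0.0416667 → 11 → l; chars pl.

CG62pl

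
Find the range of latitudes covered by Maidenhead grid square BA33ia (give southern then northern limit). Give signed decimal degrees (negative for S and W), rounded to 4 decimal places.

-87.0000, -86.9583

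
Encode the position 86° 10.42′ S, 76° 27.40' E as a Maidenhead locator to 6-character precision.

Shift to the Maidenhead origin (180°W, 90°S): lon 256.4567, lat 3.8263.
Field: 256.4567/20 → 12 → M, 3.8263/10 → 0 → A; chars MA.
Square: 16.4567/2 → 8, 3.8263/1 → 3; chars 83.
Subsquare: 0.4567/0.0833333 → 5 → f, 0.8263/0.0416667 → 19 → t; chars ft.

MA83ft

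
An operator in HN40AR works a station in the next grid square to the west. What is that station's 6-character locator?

HN30xr

Longitude subsquare a = 0; −1 → -1, wraps to 23 = x, carry into square.
Longitude square 4; −1 → 3.
The latitude characters are unchanged.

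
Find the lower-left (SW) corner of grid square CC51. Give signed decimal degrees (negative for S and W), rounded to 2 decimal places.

-69.00, -130.00

Field C=2, C=2: +2·20° lon, +2·10° lat → SW at lon -140°, lat -70°.
Square 5, 1: +5·2° lon, +1·1° lat → SW at lon -130°, lat -69°.
latitude -69.00, longitude -130.00.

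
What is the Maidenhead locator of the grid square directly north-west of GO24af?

GO14xg

Longitude subsquare a = 0; −1 → -1, wraps to 23 = x, carry into square.
Longitude square 2; −1 → 1.
Latitude subsquare f = 5; +1 → 6 = g.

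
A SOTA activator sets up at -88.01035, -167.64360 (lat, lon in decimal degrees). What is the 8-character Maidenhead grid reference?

AA61ex27

Offset from 180°W / 90°S: lon 12.35640°, lat 1.98965°.
Field (20°×10°, letters A–R): 12.35640/20 → 0 → A, 1.98965/10 → 0 → A; chars AA.
Square (2°×1°, digits 0–9): 12.35640/2 → 6, 1.98965/1 → 1; chars 61.
Subsquare (5′×2.5′, letters a–x): 0.35640/0.0833333 → 4 → e, 0.98965/0.0416667 → 23 → x; chars ex.
Extended square (30″×15″, digits 0–9): 0.02307/0.00833333 → 2, 0.03132/0.00416667 → 7; chars 27.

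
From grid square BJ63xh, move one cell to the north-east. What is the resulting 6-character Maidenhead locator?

BJ73ai

Longitude subsquare x = 23; +1 → 24, wraps to 0 = a, carry into square.
Longitude square 6; +1 → 7.
Latitude subsquare h = 7; +1 → 8 = i.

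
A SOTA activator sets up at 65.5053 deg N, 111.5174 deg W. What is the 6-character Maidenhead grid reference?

DP45fm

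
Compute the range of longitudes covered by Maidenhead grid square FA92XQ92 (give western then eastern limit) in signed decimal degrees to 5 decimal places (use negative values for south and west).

Field F=5, A=0: +5·20° lon, +0·10° lat → SW at lon -80°, lat -90°.
Square 9, 2: +9·2° lon, +2·1° lat → SW at lon -62°, lat -88°.
Subsquare x=23, q=16: +23·0.0833333° lon, +16·0.0416667° lat → SW at lon -60.0833°, lat -87.3333°.
Extended square 9, 2: +9·0.00833333° lon, +2·0.00416667° lat → SW at lon -60.0083°, lat -87.325°.
Cell spans 0.00833333° lon × 0.00416667° lat.
west -60.00833, east -60.00000.

-60.00833, -60.00000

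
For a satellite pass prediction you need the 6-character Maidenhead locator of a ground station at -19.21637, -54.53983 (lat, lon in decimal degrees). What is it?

Offset from 180°W / 90°S: lon 125.4602°, lat 70.7836°.
Field: lon ⌊125.4602/20⌋ = 6 → G; lat ⌊70.7836/10⌋ = 7 → H.
Square: lon ⌊5.4602/2⌋ = 2; lat ⌊0.7836/1⌋ = 0.
Subsquare: lon ⌊1.4602/0.0833333⌋ = 17 → r; lat ⌊0.7836/0.0416667⌋ = 18 → s.

GH20rs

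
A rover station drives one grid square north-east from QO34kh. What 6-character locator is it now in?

QO34li

Longitude subsquare k = 10; +1 → 11 = l.
Latitude subsquare h = 7; +1 → 8 = i.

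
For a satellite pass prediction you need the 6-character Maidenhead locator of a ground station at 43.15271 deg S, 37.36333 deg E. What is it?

Shift to the Maidenhead origin (180°W, 90°S): lon 217.3633, lat 46.8473.
Field: lon ⌊217.3633/20⌋ = 10 → K; lat ⌊46.8473/10⌋ = 4 → E.
Square: lon ⌊17.3633/2⌋ = 8; lat ⌊6.8473/1⌋ = 6.
Subsquare: lon ⌊1.3633/0.0833333⌋ = 16 → q; lat ⌊0.8473/0.0416667⌋ = 20 → u.

KE86qu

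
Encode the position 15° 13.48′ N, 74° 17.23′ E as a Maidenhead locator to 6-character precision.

Add 180° to longitude and 90° to latitude: 254.2872, 105.2247.
Field: lon ⌊254.2872/20⌋ = 12 → M; lat ⌊105.2247/10⌋ = 10 → K.
Square: lon ⌊14.2872/2⌋ = 7; lat ⌊5.2247/1⌋ = 5.
Subsquare: lon ⌊0.2872/0.0833333⌋ = 3 → d; lat ⌊0.2247/0.0416667⌋ = 5 → f.

MK75df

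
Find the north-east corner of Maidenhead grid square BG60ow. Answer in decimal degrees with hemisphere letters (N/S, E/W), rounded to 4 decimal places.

29.0417° S, 146.7500° W

Field B=1, G=6: +1·20° lon, +6·10° lat → SW at lon -160°, lat -30°.
Square 6, 0: +6·2° lon, +0·1° lat → SW at lon -148°, lat -30°.
Subsquare o=14, w=22: +14·0.0833333° lon, +22·0.0416667° lat → SW at lon -146.833°, lat -29.0833°.
Cell spans 0.0833333° lon × 0.0416667° lat. NE corner is SW corner plus one full cell.
latitude 29.0417° S, longitude 146.7500° W.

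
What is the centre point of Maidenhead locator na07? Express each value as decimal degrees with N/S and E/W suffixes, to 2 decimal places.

82.50° S, 81.00° E

Field N=13, A=0: +13·20° lon, +0·10° lat → SW at lon 80°, lat -90°.
Square 0, 7: +0·2° lon, +7·1° lat → SW at lon 80°, lat -83°.
Cell spans 2° lon × 1° lat. Centre is SW corner plus half of each.
latitude 82.50° S, longitude 81.00° E.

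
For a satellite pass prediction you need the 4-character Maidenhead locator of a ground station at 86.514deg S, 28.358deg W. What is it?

HA53

Add 180° to longitude and 90° to latitude: 151.64, 3.49.
Field: 151.64/20 → 7 → H, 3.49/10 → 0 → A; chars HA.
Square: 11.64/2 → 5, 3.49/1 → 3; chars 53.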